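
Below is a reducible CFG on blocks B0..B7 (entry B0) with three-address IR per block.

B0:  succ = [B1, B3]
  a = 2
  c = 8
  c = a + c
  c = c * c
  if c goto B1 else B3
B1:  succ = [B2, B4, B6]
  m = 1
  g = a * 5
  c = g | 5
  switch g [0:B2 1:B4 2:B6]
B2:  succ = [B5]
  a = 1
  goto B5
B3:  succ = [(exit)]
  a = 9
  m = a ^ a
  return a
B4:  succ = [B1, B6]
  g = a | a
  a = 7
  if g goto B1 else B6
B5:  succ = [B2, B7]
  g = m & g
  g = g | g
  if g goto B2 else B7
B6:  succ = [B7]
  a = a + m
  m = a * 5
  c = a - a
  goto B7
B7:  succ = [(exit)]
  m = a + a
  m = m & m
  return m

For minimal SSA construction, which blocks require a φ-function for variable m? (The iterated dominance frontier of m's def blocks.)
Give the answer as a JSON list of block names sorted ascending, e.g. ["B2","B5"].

idom tree: B1←B0 B2←B1 B3←B0 B4←B1 B5←B2 B6←B1 B7←B1
Dom∩ at merges:
  B1: preds {B0,B4}: {B0} ∩ {B0,B1,B4} = {B0}; idom=B0
  B2: preds {B1,B5}: {B0,B1} ∩ {B0,B1,B2,B5} = {B0,B1}; idom=B1
  B6: preds {B1,B4}: {B0,B1} ∩ {B0,B1,B4} = {B0,B1}; idom=B1
  B7: preds {B5,B6}: {B0,B1,B2,B5} ∩ {B0,B1,B6} = {B0,B1}; idom=B1

Frontier:
  join B1 pred B0: · stop@B0
  join B1 pred B4: B4→B1 stop@B0
  join B2 pred B1: · stop@B1
  join B2 pred B5: B5→B2 stop@B1
  join B6 pred B1: · stop@B1
  join B6 pred B4: B4 stop@B1
  join B7 pred B5: B5→B2 stop@B1
  join B7 pred B6: B6 stop@B1
  B0 → ∅
  B1 → {B1}
  B2 → {B2,B7}
  B3 → ∅
  B4 → {B1,B6}
  B5 → {B2,B7}
  B6 → {B7}
  B7 → ∅

φ for m: defs {B1,B3,B6,B7}
  DF⁺ = {B1,B7}

Answer: ["B1", "B7"]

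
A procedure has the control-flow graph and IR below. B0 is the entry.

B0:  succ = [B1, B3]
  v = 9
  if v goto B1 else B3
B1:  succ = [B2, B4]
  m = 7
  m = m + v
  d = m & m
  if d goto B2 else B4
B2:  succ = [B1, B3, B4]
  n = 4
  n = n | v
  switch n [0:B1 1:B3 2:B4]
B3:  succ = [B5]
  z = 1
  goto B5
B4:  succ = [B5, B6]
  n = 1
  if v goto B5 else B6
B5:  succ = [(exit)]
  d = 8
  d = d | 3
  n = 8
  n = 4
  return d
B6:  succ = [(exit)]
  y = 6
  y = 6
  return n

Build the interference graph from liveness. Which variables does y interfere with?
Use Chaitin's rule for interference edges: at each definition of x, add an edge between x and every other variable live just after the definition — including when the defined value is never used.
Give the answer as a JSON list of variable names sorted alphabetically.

Answer: ["n"]

Analysis:
def/use:
  B0 def {v} use ∅
  B1 def {d,m} use {v}
  B2 def {n} use {v}
  B3 def {z} use ∅
  B4 def {n} use {v}
  B5 def {d,n} use ∅
  B6 def {y} use {n}

Liveness:
  live B0: ∅→{v}
  live B1: {v}→{v}
  live B2: {v}→{v}
  live B3: ∅→∅
  live B4: {v}→{n}
  live B5: ∅→∅
  live B6: {n}→∅

Conflict graph:
  d: {n,v}
  m: {v}
  n: {d,v,y}
  v: {d,m,n}
  y: {n}
  z: ∅

N(y) = ["n"]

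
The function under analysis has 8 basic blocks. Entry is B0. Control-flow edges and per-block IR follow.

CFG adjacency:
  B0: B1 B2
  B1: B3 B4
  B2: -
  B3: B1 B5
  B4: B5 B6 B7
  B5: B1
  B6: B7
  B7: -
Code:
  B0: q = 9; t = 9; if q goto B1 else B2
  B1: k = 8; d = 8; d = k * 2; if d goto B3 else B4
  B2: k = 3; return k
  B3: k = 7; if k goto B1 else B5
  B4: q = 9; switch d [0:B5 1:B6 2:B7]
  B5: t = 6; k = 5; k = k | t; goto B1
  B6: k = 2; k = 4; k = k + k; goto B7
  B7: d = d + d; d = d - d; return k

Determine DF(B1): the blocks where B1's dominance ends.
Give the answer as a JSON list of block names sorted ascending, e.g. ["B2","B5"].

idom tree: B1←B0 B2←B0 B3←B1 B4←B1 B5←B1 B6←B4 B7←B4
Dom∩ at merges:
  B1: preds {B0,B3,B5}: {B0} ∩ {B0,B1,B3} ∩ {B0,B1,B5} = {B0}; idom=B0
  B5: preds {B3,B4}: {B0,B1,B3} ∩ {B0,B1,B4} = {B0,B1}; idom=B1
  B7: preds {B4,B6}: {B0,B1,B4} ∩ {B0,B1,B4,B6} = {B0,B1,B4}; idom=B4

Frontier:
  B1←B0: walk · to B0
  B1←B3: walk B3→B1 to B0
  B1←B5: walk B5→B1 to B0
  B5←B3: walk B3 to B1
  B5←B4: walk B4 to B1
  B7←B4: walk · to B4
  B7←B6: walk B6 to B4
  B0 → ∅
  B1 → {B1}
  B2 → ∅
  B3 → {B1,B5}
  B4 → {B5}
  B5 → {B1}
  B6 → {B7}
  B7 → ∅

DF(B1) = ["B1"]

Answer: ["B1"]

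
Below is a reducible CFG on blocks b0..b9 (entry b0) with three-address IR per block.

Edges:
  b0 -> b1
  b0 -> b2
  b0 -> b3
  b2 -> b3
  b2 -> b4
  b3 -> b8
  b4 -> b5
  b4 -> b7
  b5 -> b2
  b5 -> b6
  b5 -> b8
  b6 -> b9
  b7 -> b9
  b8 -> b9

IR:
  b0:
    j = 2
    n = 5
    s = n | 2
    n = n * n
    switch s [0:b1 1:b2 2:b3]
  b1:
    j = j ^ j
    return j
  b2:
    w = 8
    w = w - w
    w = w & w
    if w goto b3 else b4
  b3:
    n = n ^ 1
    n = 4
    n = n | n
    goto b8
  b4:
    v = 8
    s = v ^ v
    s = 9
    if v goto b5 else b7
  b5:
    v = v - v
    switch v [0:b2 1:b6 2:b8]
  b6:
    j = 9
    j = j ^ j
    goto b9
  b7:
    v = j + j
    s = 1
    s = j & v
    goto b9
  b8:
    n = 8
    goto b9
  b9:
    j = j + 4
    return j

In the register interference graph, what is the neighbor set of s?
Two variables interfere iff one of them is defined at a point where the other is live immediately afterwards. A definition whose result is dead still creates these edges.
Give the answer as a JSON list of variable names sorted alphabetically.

Answer: ["j", "n", "v"]

Analysis:
def/use:
  b0: {j,n,s} / ∅
  b1: {j} / {j}
  b2: {w} / ∅
  b3: {n} / {n}
  b4: {s,v} / ∅
  b5: {v} / {v}
  b6: {j} / ∅
  b7: {s,v} / {j}
  b8: {n} / ∅
  b9: {j} / {j}

Liveness:
  b0: in=∅ out={j,n}
  b1: in={j} out=∅
  b2: in={j,n} out={j,n}
  b3: in={j,n} out={j}
  b4: in={j,n} out={j,n,v}
  b5: in={j,n,v} out={j,n}
  b6: in=∅ out={j}
  b7: in={j} out={j}
  b8: in={j} out={j}
  b9: in={j} out=∅

Interference:
  j — {n,s,v,w}
  n — {j,s,v,w}
  s — {j,n,v}
  v — {j,n,s}
  w — {j,n}

N(s) = ["j", "n", "v"]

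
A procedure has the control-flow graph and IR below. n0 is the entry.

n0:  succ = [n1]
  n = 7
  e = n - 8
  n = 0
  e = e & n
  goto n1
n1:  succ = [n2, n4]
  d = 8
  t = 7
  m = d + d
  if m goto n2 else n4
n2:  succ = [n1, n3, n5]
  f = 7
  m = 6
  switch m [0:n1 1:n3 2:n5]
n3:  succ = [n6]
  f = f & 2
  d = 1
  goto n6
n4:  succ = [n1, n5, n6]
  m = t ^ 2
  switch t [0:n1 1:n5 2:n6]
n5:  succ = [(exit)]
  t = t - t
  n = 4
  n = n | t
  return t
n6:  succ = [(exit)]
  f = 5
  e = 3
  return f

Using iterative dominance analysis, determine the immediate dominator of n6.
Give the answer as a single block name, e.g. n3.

idom tree: n1←n0 n2←n1 n3←n2 n4←n1 n5←n1 n6←n1
Dom at joins:
  n1: preds {n0,n2,n4}: {n0} ∩ {n0,n1,n2} ∩ {n0,n1,n4} = {n0}; idom=n0
  n5: preds {n2,n4}: {n0,n1,n2} ∩ {n0,n1,n4} = {n0,n1}; idom=n1
  n6: preds {n3,n4}: {n0,n1,n2,n3} ∩ {n0,n1,n4} = {n0,n1}; idom=n1

idom(n6) = n1

Answer: n1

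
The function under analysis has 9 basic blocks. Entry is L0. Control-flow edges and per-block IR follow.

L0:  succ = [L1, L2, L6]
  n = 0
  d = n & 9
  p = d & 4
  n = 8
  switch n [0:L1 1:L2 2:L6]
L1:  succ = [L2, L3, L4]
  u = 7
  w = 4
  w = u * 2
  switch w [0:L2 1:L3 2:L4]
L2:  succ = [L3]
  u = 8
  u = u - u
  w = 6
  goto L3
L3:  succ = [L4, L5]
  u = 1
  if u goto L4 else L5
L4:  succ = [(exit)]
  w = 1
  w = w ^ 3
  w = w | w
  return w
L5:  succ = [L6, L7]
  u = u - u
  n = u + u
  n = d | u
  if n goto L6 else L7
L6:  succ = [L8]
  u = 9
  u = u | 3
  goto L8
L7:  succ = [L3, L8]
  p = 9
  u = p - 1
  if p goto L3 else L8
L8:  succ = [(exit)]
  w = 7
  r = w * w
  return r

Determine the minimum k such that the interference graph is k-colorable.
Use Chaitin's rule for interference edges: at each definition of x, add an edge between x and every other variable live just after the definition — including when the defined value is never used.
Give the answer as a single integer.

Answer: 3

Derivation:
Block summaries:
  L0: {d,n,p} / ∅
  L1: {u,w} / ∅
  L2: {u,w} / ∅
  L3: {u} / ∅
  L4: {w} / ∅
  L5: {n,u} / {d,u}
  L6: {u} / ∅
  L7: {p,u} / ∅
  L8: {r,w} / ∅

Backward fixpoint:
  live L0: ∅→{d}
  live L1: {d}→{d}
  live L2: {d}→{d}
  live L3: {d}→{d,u}
  live L4: ∅→∅
  live L5: {d,u}→{d}
  live L6: ∅→∅
  live L7: {d}→{d}
  live L8: ∅→∅

Interfere edges:
  d: {n,p,u,w}
  n: {d,u}
  p: {d,u}
  r: ∅
  u: {d,n,p,w}
  w: {d,u}

Chromatic number:
  lower bound: {d,n,u} mutually conflict ⇒ χ ≥ 3
  assign d→r0 n→r2 p→r2 r→r0 u→r1 w→r2 — no edge inside a register ⇒ χ ≤ 3
  χ = 3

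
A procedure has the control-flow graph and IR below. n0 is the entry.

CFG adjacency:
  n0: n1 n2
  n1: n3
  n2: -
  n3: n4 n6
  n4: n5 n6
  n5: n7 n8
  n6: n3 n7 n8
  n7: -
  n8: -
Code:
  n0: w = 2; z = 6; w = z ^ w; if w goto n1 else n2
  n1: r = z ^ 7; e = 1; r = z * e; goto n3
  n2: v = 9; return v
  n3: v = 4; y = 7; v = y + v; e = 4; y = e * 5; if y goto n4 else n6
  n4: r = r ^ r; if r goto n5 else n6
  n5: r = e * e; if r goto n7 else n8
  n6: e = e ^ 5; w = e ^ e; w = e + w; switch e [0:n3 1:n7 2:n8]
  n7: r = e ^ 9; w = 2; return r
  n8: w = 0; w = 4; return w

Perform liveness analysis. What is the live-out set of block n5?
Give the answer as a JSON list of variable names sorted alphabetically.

def/use:
  n0: def={w,z} ue=∅
  n1: def={e,r} ue={z}
  n2: def={v} ue=∅
  n3: def={e,v,y} ue=∅
  n4: def={r} ue={r}
  n5: def={r} ue={e}
  n6: def={e,w} ue={e}
  n7: def={r,w} ue={e}
  n8: def={w} ue=∅

Liveness:
  n0 li=∅ lo={z}
  n1 li={z} lo={r}
  n2 li=∅ lo=∅
  n3 li={r} lo={e,r}
  n4 li={e,r} lo={e,r}
  n5 li={e} lo={e}
  n6 li={e,r} lo={e,r}
  n7 li={e} lo=∅
  n8 li=∅ lo=∅

live-out(n5) = ["e"]

Answer: ["e"]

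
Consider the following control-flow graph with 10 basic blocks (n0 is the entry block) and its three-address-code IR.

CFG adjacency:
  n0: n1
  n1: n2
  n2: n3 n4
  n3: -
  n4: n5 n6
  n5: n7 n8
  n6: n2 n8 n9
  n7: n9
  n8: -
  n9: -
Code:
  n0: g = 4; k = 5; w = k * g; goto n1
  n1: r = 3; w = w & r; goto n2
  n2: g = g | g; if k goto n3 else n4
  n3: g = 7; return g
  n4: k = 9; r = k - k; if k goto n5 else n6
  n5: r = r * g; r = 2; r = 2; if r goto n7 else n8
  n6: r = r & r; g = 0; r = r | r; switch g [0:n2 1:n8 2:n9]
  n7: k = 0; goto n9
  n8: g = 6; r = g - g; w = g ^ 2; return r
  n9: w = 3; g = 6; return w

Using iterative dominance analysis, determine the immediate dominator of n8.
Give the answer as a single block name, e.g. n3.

Answer: n4

Working:
idom tree: n1←n0 n2←n1 n3←n2 n4←n2 n5←n4 n6←n4 n7←n5 n8←n4 n9←n4
Dom at joins:
  n2: preds {n1,n6}: {n0,n1} ∩ {n0,n1,n2,n4,n6} = {n0,n1}; idom=n1
  n8: preds {n5,n6}: {n0,n1,n2,n4,n5} ∩ {n0,n1,n2,n4,n6} = {n0,n1,n2,n4}; idom=n4
  n9: preds {n6,n7}: {n0,n1,n2,n4,n6} ∩ {n0,n1,n2,n4,n5,n7} = {n0,n1,n2,n4}; idom=n4

idom(n8) = n4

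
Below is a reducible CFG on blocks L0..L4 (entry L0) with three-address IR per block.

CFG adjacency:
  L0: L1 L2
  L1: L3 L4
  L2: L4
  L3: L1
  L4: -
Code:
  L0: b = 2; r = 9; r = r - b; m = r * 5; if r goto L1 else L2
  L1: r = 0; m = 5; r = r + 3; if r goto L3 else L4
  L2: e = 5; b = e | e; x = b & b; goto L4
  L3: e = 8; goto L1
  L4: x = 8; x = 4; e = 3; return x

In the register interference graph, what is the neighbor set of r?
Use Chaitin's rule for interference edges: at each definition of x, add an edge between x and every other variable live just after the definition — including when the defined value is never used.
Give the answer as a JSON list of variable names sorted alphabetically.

Block summaries:
  L0: {b,m,r} / ∅
  L1: {m,r} / ∅
  L2: {b,e,x} / ∅
  L3: {e} / ∅
  L4: {e,x} / ∅

Backward fixpoint:
  L0 li=∅ lo=∅
  L1 li=∅ lo=∅
  L2 li=∅ lo=∅
  L3 li=∅ lo=∅
  L4 li=∅ lo=∅

Conflict graph:
  b↔{r}
  e↔{x}
  m↔{r}
  r↔{b,m}
  x↔{e}

N(r) = ["b", "m"]

Answer: ["b", "m"]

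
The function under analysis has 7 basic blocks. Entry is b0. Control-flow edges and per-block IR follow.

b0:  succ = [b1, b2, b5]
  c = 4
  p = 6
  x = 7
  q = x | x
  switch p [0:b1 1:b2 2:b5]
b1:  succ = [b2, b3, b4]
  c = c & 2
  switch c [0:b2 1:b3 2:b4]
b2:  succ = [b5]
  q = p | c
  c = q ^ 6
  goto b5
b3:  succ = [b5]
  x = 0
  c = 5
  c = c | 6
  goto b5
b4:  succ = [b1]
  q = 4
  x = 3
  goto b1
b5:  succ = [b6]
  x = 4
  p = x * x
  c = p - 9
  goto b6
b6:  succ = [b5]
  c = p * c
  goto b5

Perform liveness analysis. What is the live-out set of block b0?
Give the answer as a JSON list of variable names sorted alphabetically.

Answer: ["c", "p"]

Derivation:
Block summaries:
  b0: def={c,p,q,x} ue=∅
  b1: def={c} ue={c}
  b2: def={c,q} ue={c,p}
  b3: def={c,x} ue=∅
  b4: def={q,x} ue=∅
  b5: def={c,p,x} ue=∅
  b6: def={c} ue={c,p}

Live sets:
  b0 li=∅ lo={c,p}
  b1 li={c,p} lo={c,p}
  b2 li={c,p} lo=∅
  b3 li=∅ lo=∅
  b4 li={c,p} lo={c,p}
  b5 li=∅ lo={c,p}
  b6 li={c,p} lo=∅

live-out(b0) = ["c", "p"]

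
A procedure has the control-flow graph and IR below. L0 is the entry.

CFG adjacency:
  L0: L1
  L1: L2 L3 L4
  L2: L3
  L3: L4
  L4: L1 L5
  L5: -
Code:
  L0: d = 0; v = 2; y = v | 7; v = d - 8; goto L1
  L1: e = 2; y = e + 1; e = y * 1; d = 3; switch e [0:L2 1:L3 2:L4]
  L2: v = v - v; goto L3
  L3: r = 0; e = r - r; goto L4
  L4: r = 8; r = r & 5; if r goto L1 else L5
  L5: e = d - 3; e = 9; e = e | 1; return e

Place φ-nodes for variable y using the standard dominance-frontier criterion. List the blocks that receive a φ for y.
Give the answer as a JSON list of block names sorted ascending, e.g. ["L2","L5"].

Answer: ["L1"]

Working:
idom tree: L1←L0 L2←L1 L3←L1 L4←L1 L5←L4
Dom∩ at merges:
  L1: preds {L0,L4}: {L0} ∩ {L0,L1,L4} = {L0}; idom=L0
  L3: preds {L1,L2}: {L0,L1} ∩ {L0,L1,L2} = {L0,L1}; idom=L1
  L4: preds {L1,L3}: {L0,L1} ∩ {L0,L1,L3} = {L0,L1}; idom=L1

DF walk-up:
  L1←L0: walk · to L0
  L1←L4: walk L4→L1 to L0
  L3←L1: walk · to L1
  L3←L2: walk L2 to L1
  L4←L1: walk · to L1
  L4←L3: walk L3 to L1
  L0 → ∅
  L1 → {L1}
  L2 → {L3}
  L3 → {L4}
  L4 → {L1}
  L5 → ∅

φ for y: defs {L0,L1}
  DF⁺ = {L1}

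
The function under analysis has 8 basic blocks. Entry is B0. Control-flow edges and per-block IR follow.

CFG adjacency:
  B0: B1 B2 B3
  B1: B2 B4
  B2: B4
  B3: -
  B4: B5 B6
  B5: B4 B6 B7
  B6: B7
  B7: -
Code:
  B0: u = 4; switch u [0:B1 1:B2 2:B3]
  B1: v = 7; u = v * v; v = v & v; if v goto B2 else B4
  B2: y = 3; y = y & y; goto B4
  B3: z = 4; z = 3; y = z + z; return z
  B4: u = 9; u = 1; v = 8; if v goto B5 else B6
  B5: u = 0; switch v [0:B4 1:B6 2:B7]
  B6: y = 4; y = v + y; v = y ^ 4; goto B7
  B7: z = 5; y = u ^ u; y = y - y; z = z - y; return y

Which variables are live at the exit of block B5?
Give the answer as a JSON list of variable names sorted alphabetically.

Block summaries:
  B0 def {u} use ∅
  B1 def {u,v} use ∅
  B2 def {y} use ∅
  B3 def {y,z} use ∅
  B4 def {u,v} use ∅
  B5 def {u} use {v}
  B6 def {v,y} use {v}
  B7 def {y,z} use {u}

Backward fixpoint:
  B0: in=∅ out=∅
  B1: in=∅ out=∅
  B2: in=∅ out=∅
  B3: in=∅ out=∅
  B4: in=∅ out={u,v}
  B5: in={v} out={u,v}
  B6: in={u,v} out={u}
  B7: in={u} out=∅

live-out(B5) = ["u", "v"]

Answer: ["u", "v"]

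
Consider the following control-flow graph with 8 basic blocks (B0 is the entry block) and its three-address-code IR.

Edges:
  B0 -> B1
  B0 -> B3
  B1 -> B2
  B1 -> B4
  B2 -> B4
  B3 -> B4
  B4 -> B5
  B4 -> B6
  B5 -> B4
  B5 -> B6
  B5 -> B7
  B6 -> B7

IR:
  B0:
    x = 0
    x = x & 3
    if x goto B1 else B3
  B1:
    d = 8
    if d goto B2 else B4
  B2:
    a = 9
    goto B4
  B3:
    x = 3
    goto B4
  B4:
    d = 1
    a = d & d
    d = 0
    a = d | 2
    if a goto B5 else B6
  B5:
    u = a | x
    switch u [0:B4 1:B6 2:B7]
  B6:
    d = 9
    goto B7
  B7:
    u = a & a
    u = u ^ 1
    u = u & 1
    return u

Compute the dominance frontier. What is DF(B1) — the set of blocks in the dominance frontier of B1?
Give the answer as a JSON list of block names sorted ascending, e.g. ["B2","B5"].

Answer: ["B4"]

Derivation:
idom tree: B1←B0 B2←B1 B3←B0 B4←B0 B5←B4 B6←B4 B7←B4
Join-block Dom:
  B4: preds {B1,B2,B3,B5}: {B0,B1} ∩ {B0,B1,B2} ∩ {B0,B3} ∩ {B0,B4,B5} = {B0}; idom=B0
  B6: preds {B4,B5}: {B0,B4} ∩ {B0,B4,B5} = {B0,B4}; idom=B4
  B7: preds {B5,B6}: {B0,B4,B5} ∩ {B0,B4,B6} = {B0,B4}; idom=B4

Frontier:
  join B4 pred B1: B1 stop@B0
  join B4 pred B2: B2→B1 stop@B0
  join B4 pred B3: B3 stop@B0
  join B4 pred B5: B5→B4 stop@B0
  join B6 pred B4: · stop@B4
  join B6 pred B5: B5 stop@B4
  join B7 pred B5: B5 stop@B4
  join B7 pred B6: B6 stop@B4
  B0: DF=∅
  B1: DF={B4}
  B2: DF={B4}
  B3: DF={B4}
  B4: DF={B4}
  B5: DF={B4,B6,B7}
  B6: DF={B7}
  B7: DF=∅

DF(B1) = ["B4"]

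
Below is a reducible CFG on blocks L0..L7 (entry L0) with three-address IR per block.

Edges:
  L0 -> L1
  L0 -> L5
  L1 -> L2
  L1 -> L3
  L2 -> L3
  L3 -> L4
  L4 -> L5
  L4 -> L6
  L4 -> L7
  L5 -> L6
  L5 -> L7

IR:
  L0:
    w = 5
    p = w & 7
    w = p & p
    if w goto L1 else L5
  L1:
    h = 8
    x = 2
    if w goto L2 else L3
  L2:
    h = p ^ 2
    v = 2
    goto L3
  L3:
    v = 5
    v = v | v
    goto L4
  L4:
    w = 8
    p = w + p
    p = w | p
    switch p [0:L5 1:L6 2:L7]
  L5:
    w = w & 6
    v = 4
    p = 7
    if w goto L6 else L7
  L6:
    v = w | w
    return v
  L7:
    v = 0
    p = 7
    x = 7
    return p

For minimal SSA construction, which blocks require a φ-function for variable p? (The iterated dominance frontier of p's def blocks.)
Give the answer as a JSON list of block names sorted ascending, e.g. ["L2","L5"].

idom tree: L1←L0 L2←L1 L3←L1 L4←L3 L5←L0 L6←L0 L7←L0
Dom at joins:
  L3: preds {L1,L2}: {L0,L1} ∩ {L0,L1,L2} = {L0,L1}; idom=L1
  L5: preds {L0,L4}: {L0} ∩ {L0,L1,L3,L4} = {L0}; idom=L0
  L6: preds {L4,L5}: {L0,L1,L3,L4} ∩ {L0,L5} = {L0}; idom=L0
  L7: preds {L4,L5}: {L0,L1,L3,L4} ∩ {L0,L5} = {L0}; idom=L0

DF walk-up:
  L3←L1: walk · to L1
  L3←L2: walk L2 to L1
  L5←L0: walk · to L0
  L5←L4: walk L4→L3→L1 to L0
  L6←L4: walk L4→L3→L1 to L0
  L6←L5: walk L5 to L0
  L7←L4: walk L4→L3→L1 to L0
  L7←L5: walk L5 to L0
  L0: DF=∅
  L1: DF={L5,L6,L7}
  L2: DF={L3}
  L3: DF={L5,L6,L7}
  L4: DF={L5,L6,L7}
  L5: DF={L6,L7}
  L6: DF=∅
  L7: DF=∅

φ for p: defs {L0,L4,L5,L7}
  DF⁺ = {L5,L6,L7}

Answer: ["L5", "L6", "L7"]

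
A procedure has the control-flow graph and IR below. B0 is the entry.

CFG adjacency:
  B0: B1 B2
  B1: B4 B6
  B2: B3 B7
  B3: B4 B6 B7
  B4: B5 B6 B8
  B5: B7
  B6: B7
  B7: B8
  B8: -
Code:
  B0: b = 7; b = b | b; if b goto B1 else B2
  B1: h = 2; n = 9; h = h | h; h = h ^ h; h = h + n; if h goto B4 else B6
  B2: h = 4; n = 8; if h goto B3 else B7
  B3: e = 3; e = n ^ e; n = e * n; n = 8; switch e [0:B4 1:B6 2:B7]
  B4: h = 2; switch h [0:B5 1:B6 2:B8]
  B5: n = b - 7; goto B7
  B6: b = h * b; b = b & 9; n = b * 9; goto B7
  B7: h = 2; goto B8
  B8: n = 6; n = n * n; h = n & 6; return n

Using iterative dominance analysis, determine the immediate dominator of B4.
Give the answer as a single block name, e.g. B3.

idom tree: B1←B0 B2←B0 B3←B2 B4←B0 B5←B4 B6←B0 B7←B0 B8←B0
Dom at joins:
  B4: preds {B1,B3}: {B0,B1} ∩ {B0,B2,B3} = {B0}; idom=B0
  B6: preds {B1,B3,B4}: {B0,B1} ∩ {B0,B2,B3} ∩ {B0,B4} = {B0}; idom=B0
  B7: preds {B2,B3,B5,B6}: {B0,B2} ∩ {B0,B2,B3} ∩ {B0,B4,B5} ∩ {B0,B6} = {B0}; idom=B0
  B8: preds {B4,B7}: {B0,B4} ∩ {B0,B7} = {B0}; idom=B0

idom(B4) = B0

Answer: B0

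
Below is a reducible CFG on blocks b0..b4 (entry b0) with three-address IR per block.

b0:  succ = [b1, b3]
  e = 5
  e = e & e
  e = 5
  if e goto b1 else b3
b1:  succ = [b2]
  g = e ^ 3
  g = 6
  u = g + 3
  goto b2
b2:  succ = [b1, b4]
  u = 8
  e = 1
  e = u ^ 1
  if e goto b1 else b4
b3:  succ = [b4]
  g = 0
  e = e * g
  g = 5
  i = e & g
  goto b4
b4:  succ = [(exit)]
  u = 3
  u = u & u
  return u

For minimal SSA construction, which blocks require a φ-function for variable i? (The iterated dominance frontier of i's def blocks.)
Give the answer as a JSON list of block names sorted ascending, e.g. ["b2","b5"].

idom tree: b1←b0 b2←b1 b3←b0 b4←b0
Dom∩ at merges:
  b1: preds {b0,b2}: {b0} ∩ {b0,b1,b2} = {b0}; idom=b0
  b4: preds {b2,b3}: {b0,b1,b2} ∩ {b0,b3} = {b0}; idom=b0

DF derivation:
  join b1 pred b0: · stop@b0
  join b1 pred b2: b2→b1 stop@b0
  join b4 pred b2: b2→b1 stop@b0
  join b4 pred b3: b3 stop@b0
  DF(b0)=∅
  DF(b1)={b1,b4}
  DF(b2)={b1,b4}
  DF(b3)={b4}
  DF(b4)=∅

φ for i: defs {b3}
  DF⁺ = {b4}

Answer: ["b4"]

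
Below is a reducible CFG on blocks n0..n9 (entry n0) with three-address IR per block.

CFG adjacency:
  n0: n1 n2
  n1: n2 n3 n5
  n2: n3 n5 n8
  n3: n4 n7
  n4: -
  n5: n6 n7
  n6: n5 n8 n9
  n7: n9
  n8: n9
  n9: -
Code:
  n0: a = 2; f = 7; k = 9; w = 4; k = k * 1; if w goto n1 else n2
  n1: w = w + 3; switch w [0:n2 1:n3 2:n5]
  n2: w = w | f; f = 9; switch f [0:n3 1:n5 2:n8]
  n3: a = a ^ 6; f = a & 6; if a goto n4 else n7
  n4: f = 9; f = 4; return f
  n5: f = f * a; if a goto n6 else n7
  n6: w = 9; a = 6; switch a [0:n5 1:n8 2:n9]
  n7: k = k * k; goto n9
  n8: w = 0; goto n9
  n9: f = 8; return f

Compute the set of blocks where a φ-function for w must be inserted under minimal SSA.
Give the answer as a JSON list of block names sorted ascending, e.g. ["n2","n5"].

Answer: ["n2", "n3", "n5", "n7", "n8", "n9"]

Analysis:
idom tree: n1←n0 n2←n0 n3←n0 n4←n3 n5←n0 n6←n5 n7←n0 n8←n0 n9←n0
Dom at joins:
  n2: preds {n0,n1}: {n0} ∩ {n0,n1} = {n0}; idom=n0
  n3: preds {n1,n2}: {n0,n1} ∩ {n0,n2} = {n0}; idom=n0
  n5: preds {n1,n2,n6}: {n0,n1} ∩ {n0,n2} ∩ {n0,n5,n6} = {n0}; idom=n0
  n7: preds {n3,n5}: {n0,n3} ∩ {n0,n5} = {n0}; idom=n0
  n8: preds {n2,n6}: {n0,n2} ∩ {n0,n5,n6} = {n0}; idom=n0
  n9: preds {n6,n7,n8}: {n0,n5,n6} ∩ {n0,n7} ∩ {n0,n8} = {n0}; idom=n0

Frontier:
  n2←n0: walk · to n0
  n2←n1: walk n1 to n0
  n3←n1: walk n1 to n0
  n3←n2: walk n2 to n0
  n5←n1: walk n1 to n0
  n5←n2: walk n2 to n0
  n5←n6: walk n6→n5 to n0
  n7←n3: walk n3 to n0
  n7←n5: walk n5 to n0
  n8←n2: walk n2 to n0
  n8←n6: walk n6→n5 to n0
  n9←n6: walk n6→n5 to n0
  n9←n7: walk n7 to n0
  n9←n8: walk n8 to n0
  n0: DF=∅
  n1: DF={n2,n3,n5}
  n2: DF={n3,n5,n8}
  n3: DF={n7}
  n4: DF=∅
  n5: DF={n5,n7,n8,n9}
  n6: DF={n5,n8,n9}
  n7: DF={n9}
  n8: DF={n9}
  n9: DF=∅

φ for w: defs {n0,n1,n2,n6,n8}
  DF⁺ = {n2,n3,n5,n7,n8,n9}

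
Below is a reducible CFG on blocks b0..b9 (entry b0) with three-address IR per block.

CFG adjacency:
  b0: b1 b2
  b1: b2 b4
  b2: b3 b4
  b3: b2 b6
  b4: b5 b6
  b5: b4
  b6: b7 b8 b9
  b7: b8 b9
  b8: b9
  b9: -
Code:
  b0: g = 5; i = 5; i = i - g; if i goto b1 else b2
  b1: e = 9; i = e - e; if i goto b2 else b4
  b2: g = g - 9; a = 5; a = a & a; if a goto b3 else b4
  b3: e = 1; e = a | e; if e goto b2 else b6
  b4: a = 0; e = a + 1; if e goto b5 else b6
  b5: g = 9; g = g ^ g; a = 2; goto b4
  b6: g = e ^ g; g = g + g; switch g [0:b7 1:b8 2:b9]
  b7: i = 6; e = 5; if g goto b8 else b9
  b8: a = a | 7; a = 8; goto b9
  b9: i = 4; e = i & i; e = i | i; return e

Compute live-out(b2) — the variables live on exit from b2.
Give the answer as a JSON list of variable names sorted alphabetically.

Answer: ["a", "g"]

Derivation:
Block summaries:
  b0: def={g,i} ue=∅
  b1: def={e,i} ue=∅
  b2: def={a,g} ue={g}
  b3: def={e} ue={a}
  b4: def={a,e} ue=∅
  b5: def={a,g} ue=∅
  b6: def={g} ue={e,g}
  b7: def={e,i} ue={g}
  b8: def={a} ue={a}
  b9: def={e,i} ue=∅

Live sets:
  live b0: ∅→{g}
  live b1: {g}→{g}
  live b2: {g}→{a,g}
  live b3: {a,g}→{a,e,g}
  live b4: {g}→{a,e,g}
  live b5: ∅→{g}
  live b6: {a,e,g}→{a,g}
  live b7: {a,g}→{a}
  live b8: {a}→∅
  live b9: ∅→∅

live-out(b2) = ["a", "g"]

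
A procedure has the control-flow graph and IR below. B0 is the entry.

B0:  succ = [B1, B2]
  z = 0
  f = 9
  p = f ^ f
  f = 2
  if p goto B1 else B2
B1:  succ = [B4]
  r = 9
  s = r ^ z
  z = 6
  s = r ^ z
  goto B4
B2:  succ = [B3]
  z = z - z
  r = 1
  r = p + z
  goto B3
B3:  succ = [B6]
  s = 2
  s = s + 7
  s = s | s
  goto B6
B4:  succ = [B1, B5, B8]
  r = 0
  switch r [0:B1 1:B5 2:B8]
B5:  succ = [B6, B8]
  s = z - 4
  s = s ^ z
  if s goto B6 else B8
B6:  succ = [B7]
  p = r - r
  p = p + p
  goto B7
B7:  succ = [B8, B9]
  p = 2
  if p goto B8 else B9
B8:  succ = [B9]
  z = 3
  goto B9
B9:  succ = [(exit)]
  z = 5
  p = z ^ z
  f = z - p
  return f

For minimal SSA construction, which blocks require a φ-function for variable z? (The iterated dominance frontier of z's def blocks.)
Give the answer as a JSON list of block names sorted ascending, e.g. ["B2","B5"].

idom tree: B1←B0 B2←B0 B3←B2 B4←B1 B5←B4 B6←B0 B7←B6 B8←B0 B9←B0
Dom∩ at merges:
  B1: preds {B0,B4}: {B0} ∩ {B0,B1,B4} = {B0}; idom=B0
  B6: preds {B3,B5}: {B0,B2,B3} ∩ {B0,B1,B4,B5} = {B0}; idom=B0
  B8: preds {B4,B5,B7}: {B0,B1,B4} ∩ {B0,B1,B4,B5} ∩ {B0,B6,B7} = {B0}; idom=B0
  B9: preds {B7,B8}: {B0,B6,B7} ∩ {B0,B8} = {B0}; idom=B0

DF derivation:
  B1←B0: walk · to B0
  B1←B4: walk B4→B1 to B0
  B6←B3: walk B3→B2 to B0
  B6←B5: walk B5→B4→B1 to B0
  B8←B4: walk B4→B1 to B0
  B8←B5: walk B5→B4→B1 to B0
  B8←B7: walk B7→B6 to B0
  B9←B7: walk B7→B6 to B0
  B9←B8: walk B8 to B0
  B0 → ∅
  B1 → {B1,B6,B8}
  B2 → {B6}
  B3 → {B6}
  B4 → {B1,B6,B8}
  B5 → {B6,B8}
  B6 → {B8,B9}
  B7 → {B8,B9}
  B8 → {B9}
  B9 → ∅

φ for z: defs {B0,B1,B2,B8,B9}
  DF⁺ = {B1,B6,B8,B9}

Answer: ["B1", "B6", "B8", "B9"]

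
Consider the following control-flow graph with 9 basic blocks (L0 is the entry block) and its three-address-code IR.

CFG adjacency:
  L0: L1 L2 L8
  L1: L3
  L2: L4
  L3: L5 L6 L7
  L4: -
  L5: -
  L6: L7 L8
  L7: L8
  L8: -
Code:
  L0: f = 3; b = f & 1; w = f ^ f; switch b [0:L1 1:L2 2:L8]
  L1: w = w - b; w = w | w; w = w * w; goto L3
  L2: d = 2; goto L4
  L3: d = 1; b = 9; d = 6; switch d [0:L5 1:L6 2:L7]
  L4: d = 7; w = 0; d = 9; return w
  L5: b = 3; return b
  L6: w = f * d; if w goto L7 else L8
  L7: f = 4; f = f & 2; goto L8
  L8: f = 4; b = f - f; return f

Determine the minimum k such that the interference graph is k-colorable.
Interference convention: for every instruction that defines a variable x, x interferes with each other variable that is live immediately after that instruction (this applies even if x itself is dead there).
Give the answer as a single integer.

Answer: 3

Derivation:
def/use:
  L0 def {b,f,w} use ∅
  L1 def {w} use {b,w}
  L2 def {d} use ∅
  L3 def {b,d} use ∅
  L4 def {d,w} use ∅
  L5 def {b} use ∅
  L6 def {w} use {d,f}
  L7 def {f} use ∅
  L8 def {b,f} use ∅

Live sets:
  L0: in=∅ out={b,f,w}
  L1: in={b,f,w} out={f}
  L2: in=∅ out=∅
  L3: in={f} out={d,f}
  L4: in=∅ out=∅
  L5: in=∅ out=∅
  L6: in={d,f} out=∅
  L7: in=∅ out=∅
  L8: in=∅ out=∅

Interference:
  b: {f,w}
  d: {f,w}
  f: {b,d,w}
  w: {b,d,f}

Registers:
  clique {b,f,w} ⇒ need ≥ 3
  3-colouring: c0={f}  c1={w}  c2={b,d}
  χ = 3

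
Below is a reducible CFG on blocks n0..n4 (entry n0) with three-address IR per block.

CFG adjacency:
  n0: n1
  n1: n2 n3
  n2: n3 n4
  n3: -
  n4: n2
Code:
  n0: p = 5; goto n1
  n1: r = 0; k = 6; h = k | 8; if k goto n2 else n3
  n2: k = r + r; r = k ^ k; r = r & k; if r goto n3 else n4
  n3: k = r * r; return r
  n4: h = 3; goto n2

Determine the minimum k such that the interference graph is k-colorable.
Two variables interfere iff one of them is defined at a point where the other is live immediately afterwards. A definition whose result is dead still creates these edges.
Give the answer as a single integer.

Answer: 3

Working:
Block summaries:
  n0 def {p} use ∅
  n1 def {h,k,r} use ∅
  n2 def {k,r} use {r}
  n3 def {k} use {r}
  n4 def {h} use ∅

Live sets:
  n0 li=∅ lo=∅
  n1 li=∅ lo={r}
  n2 li={r} lo={r}
  n3 li={r} lo=∅
  n4 li={r} lo={r}

Interference:
  h: {k,r}
  k: {h,r}
  p: ∅
  r: {h,k}

Chromatic number:
  lower bound: {h,k,r} mutually conflict ⇒ χ ≥ 3
  assign h→c0 k→c1 p→c0 r→c2 — no edge inside a register ⇒ χ ≤ 3
  χ = 3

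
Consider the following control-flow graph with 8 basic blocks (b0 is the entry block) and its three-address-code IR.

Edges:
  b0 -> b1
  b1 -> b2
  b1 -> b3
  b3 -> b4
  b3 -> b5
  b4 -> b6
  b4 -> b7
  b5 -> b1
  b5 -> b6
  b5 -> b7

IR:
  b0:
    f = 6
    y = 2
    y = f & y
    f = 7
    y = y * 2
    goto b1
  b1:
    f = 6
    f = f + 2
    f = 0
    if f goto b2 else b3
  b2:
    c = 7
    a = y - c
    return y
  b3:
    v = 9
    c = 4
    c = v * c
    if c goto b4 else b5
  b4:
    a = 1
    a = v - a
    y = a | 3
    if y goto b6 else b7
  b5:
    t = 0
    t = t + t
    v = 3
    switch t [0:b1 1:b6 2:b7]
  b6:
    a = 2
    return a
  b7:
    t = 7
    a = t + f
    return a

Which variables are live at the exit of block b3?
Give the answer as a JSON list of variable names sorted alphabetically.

Block summaries:
  b0: {f,y} / ∅
  b1: {f} / ∅
  b2: {a,c} / {y}
  b3: {c,v} / ∅
  b4: {a,y} / {v}
  b5: {t,v} / ∅
  b6: {a} / ∅
  b7: {a,t} / {f}

Live sets:
  b0 li=∅ lo={y}
  b1 li={y} lo={f,y}
  b2 li={y} lo=∅
  b3 li={f,y} lo={f,v,y}
  b4 li={f,v} lo={f}
  b5 li={f,y} lo={f,y}
  b6 li=∅ lo=∅
  b7 li={f} lo=∅

live-out(b3) = ["f", "v", "y"]

Answer: ["f", "v", "y"]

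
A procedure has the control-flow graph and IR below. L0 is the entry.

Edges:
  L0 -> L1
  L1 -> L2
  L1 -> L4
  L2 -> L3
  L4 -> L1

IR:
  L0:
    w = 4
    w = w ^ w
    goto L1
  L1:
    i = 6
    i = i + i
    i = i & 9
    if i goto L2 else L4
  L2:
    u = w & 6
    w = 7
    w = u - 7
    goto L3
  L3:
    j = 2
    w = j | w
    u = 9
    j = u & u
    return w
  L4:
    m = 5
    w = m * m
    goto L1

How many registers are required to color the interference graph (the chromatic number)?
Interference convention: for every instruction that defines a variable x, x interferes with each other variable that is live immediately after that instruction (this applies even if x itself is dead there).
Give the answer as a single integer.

Per-block:
  L0: def={w} ue=∅
  L1: def={i} ue=∅
  L2: def={u,w} ue={w}
  L3: def={j,u,w} ue={w}
  L4: def={m,w} ue=∅

Backward fixpoint:
  L0: in=∅ out={w}
  L1: in={w} out={w}
  L2: in={w} out={w}
  L3: in={w} out=∅
  L4: in=∅ out={w}

Interference:
  i — {w}
  j — {w}
  m — ∅
  u — {w}
  w — {i,j,u}

Chromatic number:
  {i,w} pairwise interfere (2-clique) ⇒ χ ≥ 2
  assign i→R1 j→R1 m→R0 u→R1 w→R0 — no edge inside a register ⇒ χ ≤ 2
  χ = 2

Answer: 2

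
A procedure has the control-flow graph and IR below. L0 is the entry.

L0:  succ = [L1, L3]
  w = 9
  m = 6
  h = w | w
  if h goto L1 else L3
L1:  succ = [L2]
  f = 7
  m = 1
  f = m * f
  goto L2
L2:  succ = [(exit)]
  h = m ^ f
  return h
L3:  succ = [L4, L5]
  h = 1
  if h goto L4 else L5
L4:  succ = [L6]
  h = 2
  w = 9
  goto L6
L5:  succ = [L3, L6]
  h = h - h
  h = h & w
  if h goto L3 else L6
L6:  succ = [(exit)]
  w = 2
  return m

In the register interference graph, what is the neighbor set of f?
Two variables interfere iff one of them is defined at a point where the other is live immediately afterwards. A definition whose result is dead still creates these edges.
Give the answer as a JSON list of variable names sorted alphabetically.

Per-block:
  L0: def={h,m,w} ue=∅
  L1: def={f,m} ue=∅
  L2: def={h} ue={f,m}
  L3: def={h} ue=∅
  L4: def={h,w} ue=∅
  L5: def={h} ue={h,w}
  L6: def={w} ue={m}

Backward fixpoint:
  L0 li=∅ lo={m,w}
  L1 li=∅ lo={f,m}
  L2 li={f,m} lo=∅
  L3 li={m,w} lo={h,m,w}
  L4 li={m} lo={m}
  L5 li={h,m,w} lo={m,w}
  L6 li={m} lo=∅

Interference:
  f — {m}
  h — {m,w}
  m — {f,h,w}
  w — {h,m}

N(f) = ["m"]

Answer: ["m"]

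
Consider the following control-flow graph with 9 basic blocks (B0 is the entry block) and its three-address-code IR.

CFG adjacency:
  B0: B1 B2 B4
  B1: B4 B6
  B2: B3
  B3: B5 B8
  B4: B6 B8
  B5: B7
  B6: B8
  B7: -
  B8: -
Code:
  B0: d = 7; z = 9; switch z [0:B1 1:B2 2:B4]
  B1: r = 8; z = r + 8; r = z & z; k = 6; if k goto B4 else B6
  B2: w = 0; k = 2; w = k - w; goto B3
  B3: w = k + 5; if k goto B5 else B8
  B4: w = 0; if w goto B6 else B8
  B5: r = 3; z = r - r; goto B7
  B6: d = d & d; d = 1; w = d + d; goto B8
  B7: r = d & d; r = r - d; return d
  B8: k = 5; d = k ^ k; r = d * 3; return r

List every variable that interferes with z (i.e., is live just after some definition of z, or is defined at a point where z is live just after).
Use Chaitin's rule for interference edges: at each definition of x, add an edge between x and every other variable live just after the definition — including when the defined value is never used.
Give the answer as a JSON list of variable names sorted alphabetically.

Per-block:
  B0: def={d,z} ue=∅
  B1: def={k,r,z} ue=∅
  B2: def={k,w} ue=∅
  B3: def={w} ue={k}
  B4: def={w} ue=∅
  B5: def={r,z} ue=∅
  B6: def={d,w} ue={d}
  B7: def={r} ue={d}
  B8: def={d,k,r} ue=∅

Live sets:
  live B0: ∅→{d}
  live B1: {d}→{d}
  live B2: {d}→{d,k}
  live B3: {d,k}→{d}
  live B4: {d}→{d}
  live B5: {d}→{d}
  live B6: {d}→∅
  live B7: {d}→∅
  live B8: ∅→∅

Interfere edges:
  d — {k,r,w,z}
  k — {d,w}
  r — {d}
  w — {d,k}
  z — {d}

N(z) = ["d"]

Answer: ["d"]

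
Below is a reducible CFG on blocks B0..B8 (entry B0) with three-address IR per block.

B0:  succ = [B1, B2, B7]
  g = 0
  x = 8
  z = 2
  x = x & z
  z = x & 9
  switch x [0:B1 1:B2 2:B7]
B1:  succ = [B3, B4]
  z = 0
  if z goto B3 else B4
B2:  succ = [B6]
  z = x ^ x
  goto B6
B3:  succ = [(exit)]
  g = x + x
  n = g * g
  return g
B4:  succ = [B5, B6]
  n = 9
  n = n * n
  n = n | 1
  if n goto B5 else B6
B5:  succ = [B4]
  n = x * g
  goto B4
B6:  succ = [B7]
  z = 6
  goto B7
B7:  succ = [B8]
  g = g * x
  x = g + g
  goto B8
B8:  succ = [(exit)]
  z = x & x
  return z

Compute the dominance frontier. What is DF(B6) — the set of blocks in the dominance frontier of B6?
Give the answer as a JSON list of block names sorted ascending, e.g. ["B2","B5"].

Answer: ["B7"]

Derivation:
idom tree: B1←B0 B2←B0 B3←B1 B4←B1 B5←B4 B6←B0 B7←B0 B8←B7
Dom∩ at merges:
  B4: preds {B1,B5}: {B0,B1} ∩ {B0,B1,B4,B5} = {B0,B1}; idom=B1
  B6: preds {B2,B4}: {B0,B2} ∩ {B0,B1,B4} = {B0}; idom=B0
  B7: preds {B0,B6}: {B0} ∩ {B0,B6} = {B0}; idom=B0

Frontier:
  join B4 pred B1: · stop@B1
  join B4 pred B5: B5→B4 stop@B1
  join B6 pred B2: B2 stop@B0
  join B6 pred B4: B4→B1 stop@B0
  join B7 pred B0: · stop@B0
  join B7 pred B6: B6 stop@B0
  B0 → ∅
  B1 → {B6}
  B2 → {B6}
  B3 → ∅
  B4 → {B4,B6}
  B5 → {B4}
  B6 → {B7}
  B7 → ∅
  B8 → ∅

DF(B6) = ["B7"]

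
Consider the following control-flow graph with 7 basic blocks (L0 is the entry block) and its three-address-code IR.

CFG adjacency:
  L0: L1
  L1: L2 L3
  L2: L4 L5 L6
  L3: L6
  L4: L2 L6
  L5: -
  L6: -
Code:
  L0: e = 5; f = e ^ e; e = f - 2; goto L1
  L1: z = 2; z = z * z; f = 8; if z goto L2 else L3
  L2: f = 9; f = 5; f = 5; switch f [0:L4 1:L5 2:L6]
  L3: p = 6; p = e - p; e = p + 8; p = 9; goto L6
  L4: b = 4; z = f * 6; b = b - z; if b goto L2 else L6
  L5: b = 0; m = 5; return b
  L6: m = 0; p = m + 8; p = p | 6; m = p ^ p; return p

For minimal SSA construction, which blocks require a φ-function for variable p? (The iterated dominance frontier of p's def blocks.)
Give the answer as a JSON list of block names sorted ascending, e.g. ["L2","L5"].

Answer: ["L6"]

Working:
idom tree: L1←L0 L2←L1 L3←L1 L4←L2 L5←L2 L6←L1
Dom∩ at merges:
  L2: preds {L1,L4}: {L0,L1} ∩ {L0,L1,L2,L4} = {L0,L1}; idom=L1
  L6: preds {L2,L3,L4}: {L0,L1,L2} ∩ {L0,L1,L3} ∩ {L0,L1,L2,L4} = {L0,L1}; idom=L1

DF walk-up:
  join L2 pred L1: · stop@L1
  join L2 pred L4: L4→L2 stop@L1
  join L6 pred L2: L2 stop@L1
  join L6 pred L3: L3 stop@L1
  join L6 pred L4: L4→L2 stop@L1
  L0: DF=∅
  L1: DF=∅
  L2: DF={L2,L6}
  L3: DF={L6}
  L4: DF={L2,L6}
  L5: DF=∅
  L6: DF=∅

φ for p: defs {L3,L6}
  DF⁺ = {L6}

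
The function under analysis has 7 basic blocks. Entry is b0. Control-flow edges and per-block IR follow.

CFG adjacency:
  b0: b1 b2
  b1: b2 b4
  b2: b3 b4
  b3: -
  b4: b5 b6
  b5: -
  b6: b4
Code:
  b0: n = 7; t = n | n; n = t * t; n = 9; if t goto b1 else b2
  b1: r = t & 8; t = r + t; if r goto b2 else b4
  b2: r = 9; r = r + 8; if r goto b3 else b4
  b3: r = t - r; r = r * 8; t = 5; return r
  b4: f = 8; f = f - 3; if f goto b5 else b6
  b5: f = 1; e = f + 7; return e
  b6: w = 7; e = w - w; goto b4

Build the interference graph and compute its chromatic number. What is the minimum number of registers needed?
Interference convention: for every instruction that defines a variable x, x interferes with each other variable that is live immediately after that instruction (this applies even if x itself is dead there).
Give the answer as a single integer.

def/use:
  b0: {n,t} / ∅
  b1: {r,t} / {t}
  b2: {r} / ∅
  b3: {r,t} / {r,t}
  b4: {f} / ∅
  b5: {e,f} / ∅
  b6: {e,w} / ∅

Backward fixpoint:
  b0: in=∅ out={t}
  b1: in={t} out={t}
  b2: in={t} out={r,t}
  b3: in={r,t} out=∅
  b4: in=∅ out=∅
  b5: in=∅ out=∅
  b6: in=∅ out=∅

Interfere edges:
  e — ∅
  f — ∅
  n — {t}
  r — {t}
  t — {n,r}
  w — ∅

Chromatic number:
  lower bound: {n,t} mutually conflict ⇒ χ ≥ 2
  assign e→R0 f→R0 n→R1 r→R1 t→R0 w→R0 — no edge inside a register ⇒ χ ≤ 2
  χ = 2

Answer: 2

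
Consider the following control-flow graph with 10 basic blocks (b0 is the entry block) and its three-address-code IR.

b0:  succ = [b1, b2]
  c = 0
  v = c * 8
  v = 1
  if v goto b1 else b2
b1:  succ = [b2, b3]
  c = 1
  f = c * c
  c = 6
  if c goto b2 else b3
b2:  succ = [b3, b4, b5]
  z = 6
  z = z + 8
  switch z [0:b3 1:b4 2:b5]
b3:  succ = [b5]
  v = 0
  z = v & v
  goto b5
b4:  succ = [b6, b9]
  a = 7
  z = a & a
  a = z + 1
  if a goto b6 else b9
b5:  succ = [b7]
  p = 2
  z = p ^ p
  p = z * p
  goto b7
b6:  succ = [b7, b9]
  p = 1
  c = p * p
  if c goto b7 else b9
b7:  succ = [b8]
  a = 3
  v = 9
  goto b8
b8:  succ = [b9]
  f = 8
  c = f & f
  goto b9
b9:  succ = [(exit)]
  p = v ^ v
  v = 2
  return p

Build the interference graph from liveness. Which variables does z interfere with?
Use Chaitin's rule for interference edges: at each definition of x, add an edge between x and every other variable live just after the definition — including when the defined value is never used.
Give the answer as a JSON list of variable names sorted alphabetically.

def/use:
  b0: {c,v} / ∅
  b1: {c,f} / ∅
  b2: {z} / ∅
  b3: {v,z} / ∅
  b4: {a,z} / ∅
  b5: {p,z} / ∅
  b6: {c,p} / ∅
  b7: {a,v} / ∅
  b8: {c,f} / ∅
  b9: {p,v} / {v}

Liveness:
  b0 li=∅ lo={v}
  b1 li={v} lo={v}
  b2 li={v} lo={v}
  b3 li=∅ lo=∅
  b4 li={v} lo={v}
  b5 li=∅ lo=∅
  b6 li={v} lo={v}
  b7 li=∅ lo={v}
  b8 li={v} lo={v}
  b9 li={v} lo=∅

Interference:
  a — {v}
  c — {v}
  f — {v}
  p — {v,z}
  v — {a,c,f,p,z}
  z — {p,v}

N(z) = ["p", "v"]

Answer: ["p", "v"]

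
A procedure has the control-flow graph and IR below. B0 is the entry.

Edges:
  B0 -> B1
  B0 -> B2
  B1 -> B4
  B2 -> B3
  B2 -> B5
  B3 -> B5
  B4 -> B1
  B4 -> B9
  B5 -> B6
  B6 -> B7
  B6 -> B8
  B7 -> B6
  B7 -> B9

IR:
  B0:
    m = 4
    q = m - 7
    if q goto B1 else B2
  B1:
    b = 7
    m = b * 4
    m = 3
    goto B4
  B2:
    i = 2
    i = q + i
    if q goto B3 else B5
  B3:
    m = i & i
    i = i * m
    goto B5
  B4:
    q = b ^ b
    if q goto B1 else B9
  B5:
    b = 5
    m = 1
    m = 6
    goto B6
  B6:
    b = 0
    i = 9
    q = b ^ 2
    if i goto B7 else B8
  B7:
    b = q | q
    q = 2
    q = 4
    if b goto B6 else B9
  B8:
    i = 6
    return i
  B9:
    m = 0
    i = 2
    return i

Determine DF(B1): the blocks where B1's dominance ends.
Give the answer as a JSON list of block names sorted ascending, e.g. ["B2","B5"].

Answer: ["B1", "B9"]

Working:
idom tree: B1←B0 B2←B0 B3←B2 B4←B1 B5←B2 B6←B5 B7←B6 B8←B6 B9←B0
Dom at joins:
  B1: preds {B0,B4}: {B0} ∩ {B0,B1,B4} = {B0}; idom=B0
  B5: preds {B2,B3}: {B0,B2} ∩ {B0,B2,B3} = {B0,B2}; idom=B2
  B6: preds {B5,B7}: {B0,B2,B5} ∩ {B0,B2,B5,B6,B7} = {B0,B2,B5}; idom=B5
  B9: preds {B4,B7}: {B0,B1,B4} ∩ {B0,B2,B5,B6,B7} = {B0}; idom=B0

DF walk-up:
  B1←B0: walk · to B0
  B1←B4: walk B4→B1 to B0
  B5←B2: walk · to B2
  B5←B3: walk B3 to B2
  B6←B5: walk · to B5
  B6←B7: walk B7→B6 to B5
  B9←B4: walk B4→B1 to B0
  B9←B7: walk B7→B6→B5→B2 to B0
  B0: DF=∅
  B1: DF={B1,B9}
  B2: DF={B9}
  B3: DF={B5}
  B4: DF={B1,B9}
  B5: DF={B9}
  B6: DF={B6,B9}
  B7: DF={B6,B9}
  B8: DF=∅
  B9: DF=∅

DF(B1) = ["B1", "B9"]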